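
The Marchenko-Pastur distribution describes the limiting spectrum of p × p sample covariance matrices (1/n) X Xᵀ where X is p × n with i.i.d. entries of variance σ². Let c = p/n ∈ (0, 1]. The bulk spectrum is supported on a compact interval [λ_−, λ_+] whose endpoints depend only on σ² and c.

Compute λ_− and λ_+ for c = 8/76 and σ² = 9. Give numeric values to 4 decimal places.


c = 8/76 = 0.105263; √c = 0.324443.
λ_− = σ² (1 − √c)² = 9 · (1 − 0.324443)² = 9 · (0.675557)² = 4.107397.
λ_+ = σ² (1 + √c)² = 9 · (1 + 0.324443)² = 9 · (1.324443)² = 15.787340.

Rounded to 4 decimal places: λ_− ≈ 4.1074, λ_+ ≈ 15.7873.


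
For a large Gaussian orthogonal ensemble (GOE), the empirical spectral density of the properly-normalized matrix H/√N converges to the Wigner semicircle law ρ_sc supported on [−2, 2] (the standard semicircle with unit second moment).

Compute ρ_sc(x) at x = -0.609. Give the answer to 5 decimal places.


ρ_sc(x) = (1/(2π)) √(4 − x²). With x = -0.609:
  4 − x² = 4 − (-0.609)² = 4 − 0.370881 = 3.629119.
  √(4 − x²) = 1.905025.
  1/(2π) = 0.159155.
  ρ_sc(-0.609) = 0.159155 · 1.905025 = 0.303194.

Rounded to 5 decimal places: ρ_sc(-0.609) ≈ 0.30319.


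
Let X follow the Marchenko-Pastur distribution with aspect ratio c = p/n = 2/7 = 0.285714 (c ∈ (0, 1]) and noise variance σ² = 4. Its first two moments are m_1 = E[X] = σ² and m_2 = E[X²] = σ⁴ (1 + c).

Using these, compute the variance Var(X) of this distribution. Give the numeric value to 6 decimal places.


m_1 = E[X] = σ² = 4, so m_1² = 16.
m_2 = E[X²] = σ⁴ (1 + c) = 16 · (1 + 0.285714) = 16 · 1.285714 = 20.571429.
(Note m_2 − m_1² simplifies to c · σ⁴ = 0.285714 · 16.)

Var(X) = m_2 − m_1² = 20.571429 − 16 = 4.571429.


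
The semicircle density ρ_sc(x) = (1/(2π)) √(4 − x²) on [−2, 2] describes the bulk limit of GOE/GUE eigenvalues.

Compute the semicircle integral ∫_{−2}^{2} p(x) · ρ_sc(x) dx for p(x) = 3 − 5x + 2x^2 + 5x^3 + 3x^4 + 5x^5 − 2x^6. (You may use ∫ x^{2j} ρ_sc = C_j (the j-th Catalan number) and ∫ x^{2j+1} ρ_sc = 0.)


Write p(x) = Σ a_i x^i, split into monomials and integrate each against ρ_sc separately.
Using ∫ x^{2j} ρ_sc = C_j = (1/(j+1)) C(2j, j) (Catalan numbers) and ∫ x^{2j+1} ρ_sc = 0 (odd monomials vanish by symmetry):
  i = 0 (even): a_0 · C_{0} = 3 · 1 = 3
  i = 1 (odd): ∫ x^1 ρ_sc = 0 (vanishes)
  i = 2 (even): a_2 · C_{1} = 2 · 1 = 2
  i = 3 (odd): ∫ x^3 ρ_sc = 0 (vanishes)
  i = 4 (even): a_4 · C_{2} = 3 · 2 = 6
  i = 5 (odd): ∫ x^5 ρ_sc = 0 (vanishes)
  i = 6 (even): a_6 · C_{3} = -2 · 5 = -10

Summing the contributions: ∫_{−2}^{2} p(x) ρ_sc(x) dx = 3 + 2 + 6 + (-10) = 1.


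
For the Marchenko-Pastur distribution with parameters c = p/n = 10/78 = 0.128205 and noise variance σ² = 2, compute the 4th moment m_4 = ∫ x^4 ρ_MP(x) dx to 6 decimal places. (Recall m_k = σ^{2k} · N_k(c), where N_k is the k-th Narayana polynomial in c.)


E[X⁴] = σ⁸ (1 + 6c + 6c² + c³) (fourth MP moment). With σ² = 2 (so σ⁸ = 16) and c = 10/78 = 0.128205: E[X⁴] = 16 · (1 + 6·0.128205 + 6·(0.128205)² + (0.128205)³) = 16 · 1.869957.

So E[X^4] = 29.919318.


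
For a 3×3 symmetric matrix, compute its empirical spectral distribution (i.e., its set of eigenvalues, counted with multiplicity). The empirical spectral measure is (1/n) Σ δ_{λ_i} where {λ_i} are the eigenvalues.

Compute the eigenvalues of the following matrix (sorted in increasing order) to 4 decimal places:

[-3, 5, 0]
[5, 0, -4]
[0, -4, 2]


Since M is real symmetric, all three eigenvalues are real; they are the roots of det(λI − M) = λ³ − (tr M) λ² + s λ − det M, where s is the sum of the principal 2×2 minors.
tr M = -3 + 0 + 2 = -1.
s = ((-3)·0 − 5²) + ((-3)·2 − 0²) + (0·2 − (-4)²) = -25 + (-6) + (-16) = -47.
det M (expand along row 1) = (-3)·(-16) − 5·10 + 0·(-20) = -2.
Characteristic polynomial: λ³ + λ² − 47λ + 2 = 0.
Substitute λ = y + (tr M)/3 = y − 0.333333 to remove the quadratic term: y³ + p·y + q = 0 with p = s − (tr M)²/3 = -47.333333 and q = −2(tr M)³/27 + (tr M)·s/3 − det M = 17.740741.
Three real roots ⇒ use the trigonometric (Viète) form: r = 2√(−p/3) = 7.944250, φ = arccos(3q/(p·r)) = arccos(-0.141538) = 1.712811 rad.
y_k = r·cos(φ/3 − 2πk/3) for k = 0, 1, 2 gives y = 6.684252, 0.375927, -7.060179.
λ_k = y_k − 0.333333 gives λ = 6.3509, 0.0426, -7.3935 (check: the sum is -1.0000 = tr M).

Eigenvalues sorted in increasing order: [-7.3935, 0.0426, 6.3509].


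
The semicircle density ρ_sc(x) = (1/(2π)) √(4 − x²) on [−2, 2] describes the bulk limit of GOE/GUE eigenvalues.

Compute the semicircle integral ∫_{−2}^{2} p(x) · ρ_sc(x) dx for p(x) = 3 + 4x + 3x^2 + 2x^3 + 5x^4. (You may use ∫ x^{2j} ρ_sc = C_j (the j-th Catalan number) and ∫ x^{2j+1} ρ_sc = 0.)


Write p(x) = Σ a_i x^i, split into monomials and integrate each against ρ_sc separately.
Using ∫ x^{2j} ρ_sc = C_j = (1/(j+1)) C(2j, j) (Catalan numbers) and ∫ x^{2j+1} ρ_sc = 0 (odd monomials vanish by symmetry):
  i = 0 (even): a_0 · C_{0} = 3 · 1 = 3
  i = 1 (odd): ∫ x^1 ρ_sc = 0 (vanishes)
  i = 2 (even): a_2 · C_{1} = 3 · 1 = 3
  i = 3 (odd): ∫ x^3 ρ_sc = 0 (vanishes)
  i = 4 (even): a_4 · C_{2} = 5 · 2 = 10

Summing the contributions: ∫_{−2}^{2} p(x) ρ_sc(x) dx = 3 + 3 + 10 = 16.


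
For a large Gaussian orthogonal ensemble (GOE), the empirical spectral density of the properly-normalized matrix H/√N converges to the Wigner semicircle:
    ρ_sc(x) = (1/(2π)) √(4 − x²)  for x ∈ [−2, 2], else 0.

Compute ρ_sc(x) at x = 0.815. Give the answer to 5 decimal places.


ρ_sc(x) = (1/(2π)) √(4 − x²). With x = 0.815:
  4 − x² = 4 − (0.815)² = 4 − 0.664225 = 3.335775.
  √(4 − x²) = 1.826410.
  1/(2π) = 0.159155.
  ρ_sc(0.815) = 0.159155 · 1.826410 = 0.290682.

Rounded to 5 decimal places: ρ_sc(0.815) ≈ 0.29068.


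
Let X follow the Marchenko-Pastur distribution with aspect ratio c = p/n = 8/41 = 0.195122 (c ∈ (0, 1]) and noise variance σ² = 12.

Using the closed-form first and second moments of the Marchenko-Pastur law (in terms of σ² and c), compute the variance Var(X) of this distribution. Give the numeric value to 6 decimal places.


Recall the MP moments m_1 = E[X] = σ² and m_2 = E[X²] = σ⁴ (1 + c).
m_1 = E[X] = σ² = 12, so m_1² = 144.
m_2 = E[X²] = σ⁴ (1 + c) = 144 · (1 + 0.195122) = 144 · 1.195122 = 172.097561.
(Note m_2 − m_1² simplifies to c · σ⁴ = 0.195122 · 144.)

Var(X) = m_2 − m_1² = 172.097561 − 144 = 28.097561.


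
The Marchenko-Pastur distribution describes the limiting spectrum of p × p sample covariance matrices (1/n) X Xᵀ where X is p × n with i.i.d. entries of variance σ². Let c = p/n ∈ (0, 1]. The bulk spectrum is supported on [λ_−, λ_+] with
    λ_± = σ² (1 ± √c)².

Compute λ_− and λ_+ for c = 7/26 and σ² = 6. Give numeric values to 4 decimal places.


c = 7/26 = 0.269231; √c = 0.518875.
λ_− = σ² (1 − √c)² = 6 · (1 − 0.518875)² = 6 · (0.481125)² = 1.388890.
λ_+ = σ² (1 + √c)² = 6 · (1 + 0.518875)² = 6 · (1.518875)² = 13.841879.

Rounded to 4 decimal places: λ_− ≈ 1.3889, λ_+ ≈ 13.8419.


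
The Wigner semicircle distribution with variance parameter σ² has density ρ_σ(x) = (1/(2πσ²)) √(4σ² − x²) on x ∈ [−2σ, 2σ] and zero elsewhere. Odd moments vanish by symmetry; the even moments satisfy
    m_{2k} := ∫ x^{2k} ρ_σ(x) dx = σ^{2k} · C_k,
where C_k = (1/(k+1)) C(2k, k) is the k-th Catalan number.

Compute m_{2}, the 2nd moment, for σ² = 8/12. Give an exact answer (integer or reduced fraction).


By the scaled semicircle moment identity, m_{2k} = σ^{2k} · C_k with k = 1.
C_1 = (1/(k+1)) · C(2k, k) = (1/2) · C(2, 1) = (1/2) · 2 = 1.
σ^{2k} = (σ²)^k = (8/12)^1 = 2/3.

Therefore m_{2} = σ^{2} · C_1 = (2/3) · 1 = 2/3.


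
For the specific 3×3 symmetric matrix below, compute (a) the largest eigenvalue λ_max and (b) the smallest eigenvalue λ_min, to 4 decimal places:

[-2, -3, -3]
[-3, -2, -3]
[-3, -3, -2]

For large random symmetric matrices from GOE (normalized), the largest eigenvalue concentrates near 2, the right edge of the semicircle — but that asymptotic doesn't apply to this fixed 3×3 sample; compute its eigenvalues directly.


Since M is real symmetric, all three eigenvalues are real; they are the roots of det(λI − M) = λ³ − (tr M) λ² + s λ − det M, where s is the sum of the principal 2×2 minors.
tr M = -2 + (-2) + (-2) = -6.
s = ((-2)·(-2) − (-3)²) + ((-2)·(-2) − (-3)²) + ((-2)·(-2) − (-3)²) = -5 + (-5) + (-5) = -15.
det M (expand along row 1) = (-2)·(-5) − (-3)·(-3) + (-3)·3 = -8.
Characteristic polynomial: λ³ + 6λ² − 15λ + 8 = 0.
Substitute λ = y + (tr M)/3 = y − 2.000000 to remove the quadratic term: y³ + p·y + q = 0 with p = s − (tr M)²/3 = -27.000000 and q = −2(tr M)³/27 + (tr M)·s/3 − det M = 54.000000.
Three real roots ⇒ use the trigonometric (Viète) form: r = 2√(−p/3) = 6.000000, φ = arccos(3q/(p·r)) = arccos(-1.000000) = 3.141593 rad.
y_k = r·cos(φ/3 − 2πk/3) for k = 0, 1, 2 gives y = 3.000000, 3.000000, -6.000000.
λ_k = y_k − 2.000000 gives λ = 1.0000, 1.0000, -8.0000 (check: the sum is -6.0000 = tr M).

Hence λ_max = 1.0000 and λ_min = -8.0000.


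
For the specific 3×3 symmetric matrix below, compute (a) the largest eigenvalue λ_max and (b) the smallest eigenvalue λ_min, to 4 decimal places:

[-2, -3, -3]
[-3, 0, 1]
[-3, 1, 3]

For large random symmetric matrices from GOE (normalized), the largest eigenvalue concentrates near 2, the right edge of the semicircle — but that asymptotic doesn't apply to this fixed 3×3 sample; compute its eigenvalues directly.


Since M is real symmetric, all three eigenvalues are real; they are the roots of det(λI − M) = λ³ − (tr M) λ² + s λ − det M, where s is the sum of the principal 2×2 minors.
tr M = -2 + 0 + 3 = 1.
s = ((-2)·0 − (-3)²) + ((-2)·3 − (-3)²) + (0·3 − 1²) = -9 + (-15) + (-1) = -25.
det M (expand along row 1) = (-2)·(-1) − (-3)·(-6) + (-3)·(-3) = -7.
Characteristic polynomial: λ³ − λ² − 25λ + 7 = 0.
Substitute λ = y + (tr M)/3 = y + 0.333333 to remove the quadratic term: y³ + p·y + q = 0 with p = s − (tr M)²/3 = -25.333333 and q = −2(tr M)³/27 + (tr M)·s/3 − det M = -1.407407.
Three real roots ⇒ use the trigonometric (Viète) form: r = 2√(−p/3) = 5.811865, φ = arccos(3q/(p·r)) = arccos(0.028677) = 1.542115 rad.
y_k = r·cos(φ/3 − 2πk/3) for k = 0, 1, 2 gives y = 5.060774, -0.055562, -5.005212.
λ_k = y_k + 0.333333 gives λ = 5.3941, 0.2778, -4.6719 (check: the sum is 1.0000 = tr M).

Hence λ_max = 5.3941 and λ_min = -4.6719.


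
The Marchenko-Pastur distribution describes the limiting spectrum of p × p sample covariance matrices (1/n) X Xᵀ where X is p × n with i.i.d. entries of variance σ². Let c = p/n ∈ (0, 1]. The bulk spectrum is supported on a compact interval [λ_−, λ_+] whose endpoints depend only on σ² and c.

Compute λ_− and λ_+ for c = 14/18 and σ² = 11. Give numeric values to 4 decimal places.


c = 14/18 = 0.777778; √c = 0.881917.
λ_− = σ² (1 − √c)² = 11 · (1 − 0.881917)² = 11 · (0.118083)² = 0.153379.
λ_+ = σ² (1 + √c)² = 11 · (1 + 0.881917)² = 11 · (1.881917)² = 38.957732.

Rounded to 4 decimal places: λ_− ≈ 0.1534, λ_+ ≈ 38.9577.


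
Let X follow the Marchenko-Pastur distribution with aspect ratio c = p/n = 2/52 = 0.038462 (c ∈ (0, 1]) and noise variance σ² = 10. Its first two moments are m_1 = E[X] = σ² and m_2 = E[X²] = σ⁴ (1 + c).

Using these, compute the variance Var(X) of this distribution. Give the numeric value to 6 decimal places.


m_1 = E[X] = σ² = 10, so m_1² = 100.
m_2 = E[X²] = σ⁴ (1 + c) = 100 · (1 + 0.038462) = 100 · 1.038462 = 103.846154.
(Note m_2 − m_1² simplifies to c · σ⁴ = 0.038462 · 100.)

Var(X) = m_2 − m_1² = 103.846154 − 100 = 3.846154.


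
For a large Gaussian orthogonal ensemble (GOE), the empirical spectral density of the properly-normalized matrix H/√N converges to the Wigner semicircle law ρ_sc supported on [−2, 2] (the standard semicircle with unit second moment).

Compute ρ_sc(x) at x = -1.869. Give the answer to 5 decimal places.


ρ_sc(x) = (1/(2π)) √(4 − x²). With x = -1.869:
  4 − x² = 4 − (-1.869)² = 4 − 3.493161 = 0.506839.
  √(4 − x²) = 0.711926.
  1/(2π) = 0.159155.
  ρ_sc(-1.869) = 0.159155 · 0.711926 = 0.113307.

Rounded to 5 decimal places: ρ_sc(-1.869) ≈ 0.11331.


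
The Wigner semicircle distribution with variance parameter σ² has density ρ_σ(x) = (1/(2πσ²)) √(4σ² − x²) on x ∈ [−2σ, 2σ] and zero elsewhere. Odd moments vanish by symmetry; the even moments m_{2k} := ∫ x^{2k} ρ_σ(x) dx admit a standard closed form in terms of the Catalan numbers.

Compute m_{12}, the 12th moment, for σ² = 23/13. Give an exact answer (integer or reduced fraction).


By the scaled semicircle moment identity, m_{2k} = σ^{2k} · C_k with k = 6.
C_6 = (1/(k+1)) · C(2k, k) = (1/7) · C(12, 6) = (1/7) · 924 = 132.
σ^{2k} = (σ²)^k = (23/13)^6 = 148035889/4826809.

Therefore m_{12} = σ^{12} · C_6 = (148035889/4826809) · 132 = 19540737348/4826809.


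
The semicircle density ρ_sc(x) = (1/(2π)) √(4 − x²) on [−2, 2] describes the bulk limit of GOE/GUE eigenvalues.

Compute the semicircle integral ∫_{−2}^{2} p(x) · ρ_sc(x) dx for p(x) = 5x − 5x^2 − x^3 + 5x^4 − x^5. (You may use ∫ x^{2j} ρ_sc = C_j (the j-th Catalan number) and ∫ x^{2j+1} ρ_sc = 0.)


Write p(x) = Σ a_i x^i, split into monomials and integrate each against ρ_sc separately.
Using ∫ x^{2j} ρ_sc = C_j = (1/(j+1)) C(2j, j) (Catalan numbers) and ∫ x^{2j+1} ρ_sc = 0 (odd monomials vanish by symmetry):
  i = 1 (odd): ∫ x^1 ρ_sc = 0 (vanishes)
  i = 2 (even): a_2 · C_{1} = -5 · 1 = -5
  i = 3 (odd): ∫ x^3 ρ_sc = 0 (vanishes)
  i = 4 (even): a_4 · C_{2} = 5 · 2 = 10
  i = 5 (odd): ∫ x^5 ρ_sc = 0 (vanishes)

Summing the contributions: ∫_{−2}^{2} p(x) ρ_sc(x) dx = (-5) + 10 = 5.


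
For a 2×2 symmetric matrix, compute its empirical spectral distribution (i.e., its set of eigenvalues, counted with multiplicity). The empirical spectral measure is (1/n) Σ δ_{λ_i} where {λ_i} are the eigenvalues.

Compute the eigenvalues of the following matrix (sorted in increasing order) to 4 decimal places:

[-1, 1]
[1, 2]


Since M is real symmetric, both eigenvalues are real; they are the roots of det(λI − M) = λ² − (tr M) λ + det M.
tr M = -1 + 2 = 1.
det M = (-1)·2 − 1² = -2 − 1 = -3.
Characteristic polynomial: λ² − λ − 3 = 0.
Discriminant Δ = (tr M)² − 4·det M = 1 − (-12) = 13; √Δ = 3.605551.
λ = (tr M ± √Δ)/2 = (1 ± 3.605551)/2, giving (tr M − √Δ)/2 = -1.3028 and (tr M + √Δ)/2 = 2.3028.

Eigenvalues sorted in increasing order: [-1.3028, 2.3028].


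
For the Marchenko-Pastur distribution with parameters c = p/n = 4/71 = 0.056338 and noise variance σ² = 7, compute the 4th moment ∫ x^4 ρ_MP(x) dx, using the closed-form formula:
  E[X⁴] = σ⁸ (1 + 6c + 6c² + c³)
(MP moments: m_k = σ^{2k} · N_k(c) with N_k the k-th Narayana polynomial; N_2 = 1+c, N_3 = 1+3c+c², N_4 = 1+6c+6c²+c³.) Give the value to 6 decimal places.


E[X⁴] = σ⁸ (1 + 6c + 6c² + c³) (fourth MP moment). With σ² = 7 (so σ⁸ = 2401) and c = 4/71 = 0.056338: E[X⁴] = 2401 · (1 + 6·0.056338 + 6·(0.056338)² + (0.056338)³) = 2401 · 1.357251.

So E[X^4] = 3258.759231.


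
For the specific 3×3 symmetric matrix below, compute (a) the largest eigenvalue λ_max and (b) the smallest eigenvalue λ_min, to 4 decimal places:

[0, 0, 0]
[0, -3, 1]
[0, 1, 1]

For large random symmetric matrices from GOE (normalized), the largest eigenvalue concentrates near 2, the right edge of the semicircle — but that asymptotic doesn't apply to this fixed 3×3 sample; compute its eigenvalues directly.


Since M is real symmetric, all three eigenvalues are real; they are the roots of det(λI − M) = λ³ − (tr M) λ² + s λ − det M, where s is the sum of the principal 2×2 minors.
tr M = 0 + (-3) + 1 = -2.
s = (0·(-3) − 0²) + (0·1 − 0²) + ((-3)·1 − 1²) = 0 + 0 + (-4) = -4.
det M (expand along row 1) = 0·(-4) − 0·0 + 0·0 = 0.
Characteristic polynomial: λ³ + 2λ² − 4λ = 0.
Substitute λ = y + (tr M)/3 = y − 0.666667 to remove the quadratic term: y³ + p·y + q = 0 with p = s − (tr M)²/3 = -5.333333 and q = −2(tr M)³/27 + (tr M)·s/3 − det M = 3.259259.
Three real roots ⇒ use the trigonometric (Viète) form: r = 2√(−p/3) = 2.666667, φ = arccos(3q/(p·r)) = arccos(-0.687500) = 2.328837 rad.
y_k = r·cos(φ/3 − 2πk/3) for k = 0, 1, 2 gives y = 1.902735, 0.666667, -2.569401.
λ_k = y_k − 0.666667 gives λ = 1.2361, 0.0000, -3.2361 (check: the sum is -2.0000 = tr M).

Hence λ_max = 1.2361 and λ_min = -3.2361.


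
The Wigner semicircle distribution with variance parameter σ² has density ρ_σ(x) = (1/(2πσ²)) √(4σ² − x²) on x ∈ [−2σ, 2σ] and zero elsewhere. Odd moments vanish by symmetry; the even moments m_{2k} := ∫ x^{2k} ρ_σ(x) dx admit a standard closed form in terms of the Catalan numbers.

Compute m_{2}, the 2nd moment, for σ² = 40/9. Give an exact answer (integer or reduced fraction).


By the scaled semicircle moment identity, m_{2k} = σ^{2k} · C_k with k = 1.
C_1 = (1/(k+1)) · C(2k, k) = (1/2) · C(2, 1) = (1/2) · 2 = 1.
σ^{2k} = (σ²)^k = (40/9)^1 = 40/9.

Therefore m_{2} = σ^{2} · C_1 = (40/9) · 1 = 40/9.


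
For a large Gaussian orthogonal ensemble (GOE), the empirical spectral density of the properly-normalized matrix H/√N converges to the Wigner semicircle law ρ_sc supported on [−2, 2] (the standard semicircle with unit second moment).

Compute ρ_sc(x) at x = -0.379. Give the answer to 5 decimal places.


ρ_sc(x) = (1/(2π)) √(4 − x²). With x = -0.379:
  4 − x² = 4 − (-0.379)² = 4 − 0.143641 = 3.856359.
  √(4 − x²) = 1.963761.
  1/(2π) = 0.159155.
  ρ_sc(-0.379) = 0.159155 · 1.963761 = 0.312542.

Rounded to 5 decimal places: ρ_sc(-0.379) ≈ 0.31254.


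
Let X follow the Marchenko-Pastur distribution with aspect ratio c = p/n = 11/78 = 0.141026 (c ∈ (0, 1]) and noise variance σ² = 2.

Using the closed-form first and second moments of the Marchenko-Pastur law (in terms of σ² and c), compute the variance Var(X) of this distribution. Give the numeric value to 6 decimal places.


Recall the MP moments m_1 = E[X] = σ² and m_2 = E[X²] = σ⁴ (1 + c).
m_1 = E[X] = σ² = 2, so m_1² = 4.
m_2 = E[X²] = σ⁴ (1 + c) = 4 · (1 + 0.141026) = 4 · 1.141026 = 4.564103.
(Note m_2 − m_1² simplifies to c · σ⁴ = 0.141026 · 4.)

Var(X) = m_2 − m_1² = 4.564103 − 4 = 0.564103.


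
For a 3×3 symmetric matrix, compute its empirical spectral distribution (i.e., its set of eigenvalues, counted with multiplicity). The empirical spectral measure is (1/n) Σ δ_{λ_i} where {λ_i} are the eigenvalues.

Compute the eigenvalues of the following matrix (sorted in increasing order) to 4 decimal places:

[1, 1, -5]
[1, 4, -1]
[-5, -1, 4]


Since M is real symmetric, all three eigenvalues are real; they are the roots of det(λI − M) = λ³ − (tr M) λ² + s λ − det M, where s is the sum of the principal 2×2 minors.
tr M = 1 + 4 + 4 = 9.
s = (1·4 − 1²) + (1·4 − (-5)²) + (4·4 − (-1)²) = 3 + (-21) + 15 = -3.
det M (expand along row 1) = 1·15 − 1·(-1) + (-5)·19 = -79.
Characteristic polynomial: λ³ − 9λ² − 3λ + 79 = 0.
Substitute λ = y + (tr M)/3 = y + 3.000000 to remove the quadratic term: y³ + p·y + q = 0 with p = s − (tr M)²/3 = -30.000000 and q = −2(tr M)³/27 + (tr M)·s/3 − det M = 16.000000.
Three real roots ⇒ use the trigonometric (Viète) form: r = 2√(−p/3) = 6.324555, φ = arccos(3q/(p·r)) = arccos(-0.252982) = 1.826558 rad.
y_k = r·cos(φ/3 − 2πk/3) for k = 0, 1, 2 gives y = 5.188063, 0.538540, -5.726603.
λ_k = y_k + 3.000000 gives λ = 8.1881, 3.5385, -2.7266 (check: the sum is 9.0000 = tr M).

Eigenvalues sorted in increasing order: [-2.7266, 3.5385, 8.1881].


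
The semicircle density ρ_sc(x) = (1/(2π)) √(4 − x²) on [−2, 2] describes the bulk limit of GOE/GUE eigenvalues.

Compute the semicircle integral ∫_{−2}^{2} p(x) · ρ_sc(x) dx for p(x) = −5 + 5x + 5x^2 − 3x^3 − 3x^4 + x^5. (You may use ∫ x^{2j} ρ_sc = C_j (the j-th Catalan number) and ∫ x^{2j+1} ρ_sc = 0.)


Write p(x) = Σ a_i x^i, split into monomials and integrate each against ρ_sc separately.
Using ∫ x^{2j} ρ_sc = C_j = (1/(j+1)) C(2j, j) (Catalan numbers) and ∫ x^{2j+1} ρ_sc = 0 (odd monomials vanish by symmetry):
  i = 0 (even): a_0 · C_{0} = -5 · 1 = -5
  i = 1 (odd): ∫ x^1 ρ_sc = 0 (vanishes)
  i = 2 (even): a_2 · C_{1} = 5 · 1 = 5
  i = 3 (odd): ∫ x^3 ρ_sc = 0 (vanishes)
  i = 4 (even): a_4 · C_{2} = -3 · 2 = -6
  i = 5 (odd): ∫ x^5 ρ_sc = 0 (vanishes)

Summing the contributions: ∫_{−2}^{2} p(x) ρ_sc(x) dx = (-5) + 5 + (-6) = -6.


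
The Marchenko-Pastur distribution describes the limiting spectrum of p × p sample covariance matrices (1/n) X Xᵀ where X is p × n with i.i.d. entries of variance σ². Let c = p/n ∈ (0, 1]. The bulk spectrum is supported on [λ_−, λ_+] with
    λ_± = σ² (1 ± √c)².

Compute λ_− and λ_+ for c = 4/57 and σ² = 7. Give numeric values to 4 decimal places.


c = 4/57 = 0.070175; √c = 0.264906.
λ_− = σ² (1 − √c)² = 7 · (1 − 0.264906)² = 7 · (0.735094)² = 3.782537.
λ_+ = σ² (1 + √c)² = 7 · (1 + 0.264906)² = 7 · (1.264906)² = 11.199919.

Rounded to 4 decimal places: λ_− ≈ 3.7825, λ_+ ≈ 11.1999.


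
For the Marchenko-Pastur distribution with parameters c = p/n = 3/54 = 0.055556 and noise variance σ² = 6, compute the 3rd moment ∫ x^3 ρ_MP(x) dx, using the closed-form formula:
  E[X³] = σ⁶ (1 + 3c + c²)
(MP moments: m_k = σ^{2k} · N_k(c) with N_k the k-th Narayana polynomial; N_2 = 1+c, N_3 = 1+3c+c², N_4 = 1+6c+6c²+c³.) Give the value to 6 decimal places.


E[X³] = σ⁶ (1 + 3c + c²) (third MP moment). With σ² = 6 (so σ⁶ = 216) and c = 3/54 = 0.055556: E[X³] = 216 · (1 + 3·0.055556 + (0.055556)²) = 216 · 1.169753.

So E[X^3] = 252.666667.


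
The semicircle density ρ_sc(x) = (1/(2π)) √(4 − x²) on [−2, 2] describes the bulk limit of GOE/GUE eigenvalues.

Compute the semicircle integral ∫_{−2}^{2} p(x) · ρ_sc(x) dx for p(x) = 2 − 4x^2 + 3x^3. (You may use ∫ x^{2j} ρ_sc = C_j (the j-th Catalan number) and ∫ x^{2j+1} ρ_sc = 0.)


Write p(x) = Σ a_i x^i, split into monomials and integrate each against ρ_sc separately.
Using ∫ x^{2j} ρ_sc = C_j = (1/(j+1)) C(2j, j) (Catalan numbers) and ∫ x^{2j+1} ρ_sc = 0 (odd monomials vanish by symmetry):
  i = 0 (even): a_0 · C_{0} = 2 · 1 = 2
  i = 2 (even): a_2 · C_{1} = -4 · 1 = -4
  i = 3 (odd): ∫ x^3 ρ_sc = 0 (vanishes)

Summing the contributions: ∫_{−2}^{2} p(x) ρ_sc(x) dx = 2 + (-4) = -2.


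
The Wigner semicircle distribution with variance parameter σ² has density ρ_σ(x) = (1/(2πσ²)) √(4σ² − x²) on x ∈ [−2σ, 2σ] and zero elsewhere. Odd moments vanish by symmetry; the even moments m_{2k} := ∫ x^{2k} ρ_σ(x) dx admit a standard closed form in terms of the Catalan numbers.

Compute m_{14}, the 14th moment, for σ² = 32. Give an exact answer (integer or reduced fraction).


By the scaled semicircle moment identity, m_{2k} = σ^{2k} · C_k with k = 7.
C_7 = (1/(k+1)) · C(2k, k) = (1/8) · C(14, 7) = (1/8) · 3432 = 429.
σ^{2k} = (σ²)^k = (32)^7 = 34359738368.

Therefore m_{14} = σ^{14} · C_7 = 34359738368 · 429 = 14740327759872.


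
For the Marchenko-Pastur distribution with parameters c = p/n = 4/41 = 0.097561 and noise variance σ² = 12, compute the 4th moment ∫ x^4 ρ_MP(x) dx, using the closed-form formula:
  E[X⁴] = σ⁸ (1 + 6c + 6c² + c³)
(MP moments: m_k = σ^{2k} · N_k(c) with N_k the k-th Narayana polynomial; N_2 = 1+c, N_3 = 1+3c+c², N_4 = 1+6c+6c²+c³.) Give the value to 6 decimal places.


E[X⁴] = σ⁸ (1 + 6c + 6c² + c³) (fourth MP moment). With σ² = 12 (so σ⁸ = 20736) and c = 4/41 = 0.097561: E[X⁴] = 20736 · (1 + 6·0.097561 + 6·(0.097561)² + (0.097561)³) = 20736 · 1.643403.

So E[X^4] = 34077.611178.


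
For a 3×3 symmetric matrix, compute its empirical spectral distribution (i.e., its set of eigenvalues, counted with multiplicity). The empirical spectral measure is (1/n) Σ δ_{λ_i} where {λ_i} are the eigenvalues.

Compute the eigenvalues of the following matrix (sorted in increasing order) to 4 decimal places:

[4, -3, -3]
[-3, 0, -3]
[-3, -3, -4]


Since M is real symmetric, all three eigenvalues are real; they are the roots of det(λI − M) = λ³ − (tr M) λ² + s λ − det M, where s is the sum of the principal 2×2 minors.
tr M = 4 + 0 + (-4) = 0.
s = (4·0 − (-3)²) + (4·(-4) − (-3)²) + (0·(-4) − (-3)²) = -9 + (-25) + (-9) = -43.
det M (expand along row 1) = 4·(-9) − (-3)·3 + (-3)·9 = -54.
Characteristic polynomial: λ³ − 43λ + 54 = 0.
Substitute λ = y + (tr M)/3 = y + 0.000000 to remove the quadratic term: y³ + p·y + q = 0 with p = s − (tr M)²/3 = -43.000000 and q = −2(tr M)³/27 + (tr M)·s/3 − det M = 54.000000.
Three real roots ⇒ use the trigonometric (Viète) form: r = 2√(−p/3) = 7.571878, φ = arccos(3q/(p·r)) = arccos(-0.497557) = 2.091577 rad.
y_k = r·cos(φ/3 − 2πk/3) for k = 0, 1, 2 gives y = 5.804965, 1.307837, -7.112802.
λ_k = y_k + 0.000000 gives λ = 5.8050, 1.3078, -7.1128 (check: the sum is 0.0000 = tr M).

Eigenvalues sorted in increasing order: [-7.1128, 1.3078, 5.8050].


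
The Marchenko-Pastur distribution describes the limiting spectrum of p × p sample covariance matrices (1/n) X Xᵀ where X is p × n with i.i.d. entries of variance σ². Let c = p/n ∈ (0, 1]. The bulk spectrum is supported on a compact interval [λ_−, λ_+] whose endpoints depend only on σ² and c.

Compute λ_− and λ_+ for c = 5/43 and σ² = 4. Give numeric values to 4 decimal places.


c = 5/43 = 0.116279; √c = 0.340997.
λ_− = σ² (1 − √c)² = 4 · (1 − 0.340997)² = 4 · (0.659003)² = 1.737139.
λ_+ = σ² (1 + √c)² = 4 · (1 + 0.340997)² = 4 · (1.340997)² = 7.193094.

Rounded to 4 decimal places: λ_− ≈ 1.7371, λ_+ ≈ 7.1931.


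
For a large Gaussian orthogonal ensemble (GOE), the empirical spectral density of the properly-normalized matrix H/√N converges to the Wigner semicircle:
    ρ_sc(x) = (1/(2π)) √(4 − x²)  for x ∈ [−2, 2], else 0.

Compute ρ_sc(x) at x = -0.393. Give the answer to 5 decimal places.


ρ_sc(x) = (1/(2π)) √(4 − x²). With x = -0.393:
  4 − x² = 4 − (-0.393)² = 4 − 0.154449 = 3.845551.
  √(4 − x²) = 1.961008.
  1/(2π) = 0.159155.
  ρ_sc(-0.393) = 0.159155 · 1.961008 = 0.312104.

Rounded to 5 decimal places: ρ_sc(-0.393) ≈ 0.31210.


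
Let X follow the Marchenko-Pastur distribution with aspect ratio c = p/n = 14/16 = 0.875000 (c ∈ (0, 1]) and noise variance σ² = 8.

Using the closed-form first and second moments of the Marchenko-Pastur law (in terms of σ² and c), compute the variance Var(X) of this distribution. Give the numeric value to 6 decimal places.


Recall the MP moments m_1 = E[X] = σ² and m_2 = E[X²] = σ⁴ (1 + c).
m_1 = E[X] = σ² = 8, so m_1² = 64.
m_2 = E[X²] = σ⁴ (1 + c) = 64 · (1 + 0.875000) = 64 · 1.875000 = 120.000000.
(Note m_2 − m_1² simplifies to c · σ⁴ = 0.875000 · 64.)

Var(X) = m_2 − m_1² = 120.000000 − 64 = 56.000000.


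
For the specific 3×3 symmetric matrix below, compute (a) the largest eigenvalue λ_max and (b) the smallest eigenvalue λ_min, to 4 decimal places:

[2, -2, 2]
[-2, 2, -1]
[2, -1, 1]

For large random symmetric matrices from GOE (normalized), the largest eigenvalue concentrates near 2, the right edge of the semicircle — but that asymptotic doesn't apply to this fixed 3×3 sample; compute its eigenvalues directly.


Since M is real symmetric, all three eigenvalues are real; they are the roots of det(λI − M) = λ³ − (tr M) λ² + s λ − det M, where s is the sum of the principal 2×2 minors.
tr M = 2 + 2 + 1 = 5.
s = (2·2 − (-2)²) + (2·1 − 2²) + (2·1 − (-1)²) = 0 + (-2) + 1 = -1.
det M (expand along row 1) = 2·1 − (-2)·0 + 2·(-2) = -2.
Characteristic polynomial: λ³ − 5λ² − λ + 2 = 0.
Substitute λ = y + (tr M)/3 = y + 1.666667 to remove the quadratic term: y³ + p·y + q = 0 with p = s − (tr M)²/3 = -9.333333 and q = −2(tr M)³/27 + (tr M)·s/3 − det M = -8.925926.
Three real roots ⇒ use the trigonometric (Viète) form: r = 2√(−p/3) = 3.527668, φ = arccos(3q/(p·r)) = arccos(0.813299) = 0.620997 rad.
y_k = r·cos(φ/3 − 2πk/3) for k = 0, 1, 2 gives y = 3.452360, -1.098294, -2.354066.
λ_k = y_k + 1.666667 gives λ = 5.1190, 0.5684, -0.6874 (check: the sum is 5.0000 = tr M).

Hence λ_max = 5.1190 and λ_min = -0.6874.


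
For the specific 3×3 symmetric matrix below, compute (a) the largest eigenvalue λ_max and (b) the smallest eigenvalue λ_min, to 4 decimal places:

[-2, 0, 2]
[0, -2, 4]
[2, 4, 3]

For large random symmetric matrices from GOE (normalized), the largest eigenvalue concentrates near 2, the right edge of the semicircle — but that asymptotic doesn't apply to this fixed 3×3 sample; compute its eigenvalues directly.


Since M is real symmetric, all three eigenvalues are real; they are the roots of det(λI − M) = λ³ − (tr M) λ² + s λ − det M, where s is the sum of the principal 2×2 minors.
tr M = -2 + (-2) + 3 = -1.
s = ((-2)·(-2) − 0²) + ((-2)·3 − 2²) + ((-2)·3 − 4²) = 4 + (-10) + (-22) = -28.
det M (expand along row 1) = (-2)·(-22) − 0·(-8) + 2·4 = 52.
Characteristic polynomial: λ³ + λ² − 28λ − 52 = 0.
Substitute λ = y + (tr M)/3 = y − 0.333333 to remove the quadratic term: y³ + p·y + q = 0 with p = s − (tr M)²/3 = -28.333333 and q = −2(tr M)³/27 + (tr M)·s/3 − det M = -42.592593.
Three real roots ⇒ use the trigonometric (Viète) form: r = 2√(−p/3) = 6.146363, φ = arccos(3q/(p·r)) = arccos(0.733735) = 0.746993 rad.
y_k = r·cos(φ/3 − 2πk/3) for k = 0, 1, 2 gives y = 5.956809, -1.666667, -4.290142.
λ_k = y_k − 0.333333 gives λ = 5.6235, -2.0000, -4.6235 (check: the sum is -1.0000 = tr M).

Hence λ_max = 5.6235 and λ_min = -4.6235.


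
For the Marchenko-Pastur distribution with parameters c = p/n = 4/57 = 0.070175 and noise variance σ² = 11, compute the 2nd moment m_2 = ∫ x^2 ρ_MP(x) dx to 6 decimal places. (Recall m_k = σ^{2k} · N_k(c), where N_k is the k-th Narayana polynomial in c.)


E[X²] = σ⁴ (1 + c) (second MP moment). With σ² = 11 (so σ⁴ = 121) and c = 4/57 = 0.070175: E[X²] = 121 · (1 + 0.070175) = 121 · 1.070175.

So E[X^2] = 129.491228.


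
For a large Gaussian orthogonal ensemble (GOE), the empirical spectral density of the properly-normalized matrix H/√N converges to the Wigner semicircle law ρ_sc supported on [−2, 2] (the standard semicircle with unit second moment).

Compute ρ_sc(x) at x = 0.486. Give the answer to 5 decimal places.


ρ_sc(x) = (1/(2π)) √(4 − x²). With x = 0.486:
  4 − x² = 4 − (0.486)² = 4 − 0.236196 = 3.763804.
  √(4 − x²) = 1.940053.
  1/(2π) = 0.159155.
  ρ_sc(0.486) = 0.159155 · 1.940053 = 0.308769.

Rounded to 5 decimal places: ρ_sc(0.486) ≈ 0.30877.


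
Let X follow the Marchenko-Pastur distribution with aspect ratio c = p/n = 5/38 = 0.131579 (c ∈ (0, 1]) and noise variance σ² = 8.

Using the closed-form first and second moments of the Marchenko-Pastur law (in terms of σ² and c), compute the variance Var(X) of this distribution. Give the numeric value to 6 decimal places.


Recall the MP moments m_1 = E[X] = σ² and m_2 = E[X²] = σ⁴ (1 + c).
m_1 = E[X] = σ² = 8, so m_1² = 64.
m_2 = E[X²] = σ⁴ (1 + c) = 64 · (1 + 0.131579) = 64 · 1.131579 = 72.421053.
(Note m_2 − m_1² simplifies to c · σ⁴ = 0.131579 · 64.)

Var(X) = m_2 − m_1² = 72.421053 − 64 = 8.421053.


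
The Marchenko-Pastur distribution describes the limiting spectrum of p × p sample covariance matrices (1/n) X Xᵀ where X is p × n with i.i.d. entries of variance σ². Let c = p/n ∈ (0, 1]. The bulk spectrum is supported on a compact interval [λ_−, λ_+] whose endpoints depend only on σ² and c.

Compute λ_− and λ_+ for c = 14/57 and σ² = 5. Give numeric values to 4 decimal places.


c = 14/57 = 0.245614; √c = 0.495595.
λ_− = σ² (1 − √c)² = 5 · (1 − 0.495595)² = 5 · (0.504405)² = 1.272124.
λ_+ = σ² (1 + √c)² = 5 · (1 + 0.495595)² = 5 · (1.495595)² = 11.184016.

Rounded to 4 decimal places: λ_− ≈ 1.2721, λ_+ ≈ 11.1840.


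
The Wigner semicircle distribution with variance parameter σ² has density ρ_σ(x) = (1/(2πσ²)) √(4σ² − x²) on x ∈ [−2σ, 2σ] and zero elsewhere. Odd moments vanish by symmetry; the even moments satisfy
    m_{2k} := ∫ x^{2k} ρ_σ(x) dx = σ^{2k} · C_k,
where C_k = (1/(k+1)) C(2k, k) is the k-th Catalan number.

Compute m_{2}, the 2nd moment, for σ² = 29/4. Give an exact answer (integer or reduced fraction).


By the scaled semicircle moment identity, m_{2k} = σ^{2k} · C_k with k = 1.
C_1 = (1/(k+1)) · C(2k, k) = (1/2) · C(2, 1) = (1/2) · 2 = 1.
σ^{2k} = (σ²)^k = (29/4)^1 = 29/4.

Therefore m_{2} = σ^{2} · C_1 = (29/4) · 1 = 29/4.


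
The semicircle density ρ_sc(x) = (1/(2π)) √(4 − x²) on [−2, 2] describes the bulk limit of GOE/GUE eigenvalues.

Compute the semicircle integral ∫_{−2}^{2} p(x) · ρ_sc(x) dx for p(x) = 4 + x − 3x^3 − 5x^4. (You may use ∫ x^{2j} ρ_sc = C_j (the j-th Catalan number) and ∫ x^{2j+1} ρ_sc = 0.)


Write p(x) = Σ a_i x^i, split into monomials and integrate each against ρ_sc separately.
Using ∫ x^{2j} ρ_sc = C_j = (1/(j+1)) C(2j, j) (Catalan numbers) and ∫ x^{2j+1} ρ_sc = 0 (odd monomials vanish by symmetry):
  i = 0 (even): a_0 · C_{0} = 4 · 1 = 4
  i = 1 (odd): ∫ x^1 ρ_sc = 0 (vanishes)
  i = 3 (odd): ∫ x^3 ρ_sc = 0 (vanishes)
  i = 4 (even): a_4 · C_{2} = -5 · 2 = -10

Summing the contributions: ∫_{−2}^{2} p(x) ρ_sc(x) dx = 4 + (-10) = -6.


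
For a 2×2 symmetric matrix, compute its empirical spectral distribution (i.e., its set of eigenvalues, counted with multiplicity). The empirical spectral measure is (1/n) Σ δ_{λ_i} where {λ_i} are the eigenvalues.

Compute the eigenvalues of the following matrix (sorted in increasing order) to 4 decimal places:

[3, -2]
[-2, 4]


Since M is real symmetric, both eigenvalues are real; they are the roots of det(λI − M) = λ² − (tr M) λ + det M.
tr M = 3 + 4 = 7.
det M = 3·4 − (-2)² = 12 − 4 = 8.
Characteristic polynomial: λ² − 7λ + 8 = 0.
Discriminant Δ = (tr M)² − 4·det M = 49 − 32 = 17; √Δ = 4.123106.
λ = (tr M ± √Δ)/2 = (7 ± 4.123106)/2, giving (tr M − √Δ)/2 = 1.4384 and (tr M + √Δ)/2 = 5.5616.

Eigenvalues sorted in increasing order: [1.4384, 5.5616].


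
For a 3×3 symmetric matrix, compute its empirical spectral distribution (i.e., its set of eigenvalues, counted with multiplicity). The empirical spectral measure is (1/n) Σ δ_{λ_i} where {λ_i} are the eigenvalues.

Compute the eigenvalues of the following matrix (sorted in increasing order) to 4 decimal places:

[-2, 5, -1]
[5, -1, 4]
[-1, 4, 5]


Since M is real symmetric, all three eigenvalues are real; they are the roots of det(λI − M) = λ³ − (tr M) λ² + s λ − det M, where s is the sum of the principal 2×2 minors.
tr M = -2 + (-1) + 5 = 2.
s = ((-2)·(-1) − 5²) + ((-2)·5 − (-1)²) + ((-1)·5 − 4²) = -23 + (-11) + (-21) = -55.
det M (expand along row 1) = (-2)·(-21) − 5·29 + (-1)·19 = -122.
Characteristic polynomial: λ³ − 2λ² − 55λ + 122 = 0.
Substitute λ = y + (tr M)/3 = y + 0.666667 to remove the quadratic term: y³ + p·y + q = 0 with p = s − (tr M)²/3 = -56.333333 and q = −2(tr M)³/27 + (tr M)·s/3 − det M = 84.740741.
Three real roots ⇒ use the trigonometric (Viète) form: r = 2√(−p/3) = 8.666667, φ = arccos(3q/(p·r)) = arccos(-0.520710) = 2.118479 rad.
y_k = r·cos(φ/3 − 2πk/3) for k = 0, 1, 2 gives y = 6.594116, 1.573420, -8.167536.
λ_k = y_k + 0.666667 gives λ = 7.2608, 2.2401, -7.5009 (check: the sum is 2.0000 = tr M).

Eigenvalues sorted in increasing order: [-7.5009, 2.2401, 7.2608].


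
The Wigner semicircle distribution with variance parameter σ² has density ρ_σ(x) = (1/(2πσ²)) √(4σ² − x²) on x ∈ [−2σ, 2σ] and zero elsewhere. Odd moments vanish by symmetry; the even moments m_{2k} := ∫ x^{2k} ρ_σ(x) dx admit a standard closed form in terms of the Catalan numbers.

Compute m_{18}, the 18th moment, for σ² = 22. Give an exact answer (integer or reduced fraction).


By the scaled semicircle moment identity, m_{2k} = σ^{2k} · C_k with k = 9.
C_9 = (1/(k+1)) · C(2k, k) = (1/10) · C(18, 9) = (1/10) · 48620 = 4862.
σ^{2k} = (σ²)^k = (22)^9 = 1207269217792.

Therefore m_{18} = σ^{18} · C_9 = 1207269217792 · 4862 = 5869742936904704.


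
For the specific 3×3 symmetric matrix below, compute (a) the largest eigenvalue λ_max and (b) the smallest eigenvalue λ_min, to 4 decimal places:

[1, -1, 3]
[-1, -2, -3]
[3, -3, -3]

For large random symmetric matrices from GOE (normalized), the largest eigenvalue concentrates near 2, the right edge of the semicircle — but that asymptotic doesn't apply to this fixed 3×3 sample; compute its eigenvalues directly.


Since M is real symmetric, all three eigenvalues are real; they are the roots of det(λI − M) = λ³ − (tr M) λ² + s λ − det M, where s is the sum of the principal 2×2 minors.
tr M = 1 + (-2) + (-3) = -4.
s = (1·(-2) − (-1)²) + (1·(-3) − 3²) + ((-2)·(-3) − (-3)²) = -3 + (-12) + (-3) = -18.
det M (expand along row 1) = 1·(-3) − (-1)·12 + 3·9 = 36.
Characteristic polynomial: λ³ + 4λ² − 18λ − 36 = 0.
Substitute λ = y + (tr M)/3 = y − 1.333333 to remove the quadratic term: y³ + p·y + q = 0 with p = s − (tr M)²/3 = -23.333333 and q = −2(tr M)³/27 + (tr M)·s/3 − det M = -7.259259.
Three real roots ⇒ use the trigonometric (Viète) form: r = 2√(−p/3) = 5.577734, φ = arccos(3q/(p·r)) = arccos(0.167332) = 1.402673 rad.
y_k = r·cos(φ/3 − 2πk/3) for k = 0, 1, 2 gives y = 4.979085, -0.312418, -4.666667.
λ_k = y_k − 1.333333 gives λ = 3.6458, -1.6458, -6.0000 (check: the sum is -4.0000 = tr M).

Hence λ_max = 3.6458 and λ_min = -6.0000.


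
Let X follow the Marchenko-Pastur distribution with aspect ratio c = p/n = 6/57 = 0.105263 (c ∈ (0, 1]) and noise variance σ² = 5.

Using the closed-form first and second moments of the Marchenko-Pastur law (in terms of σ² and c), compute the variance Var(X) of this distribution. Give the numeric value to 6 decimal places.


Recall the MP moments m_1 = E[X] = σ² and m_2 = E[X²] = σ⁴ (1 + c).
m_1 = E[X] = σ² = 5, so m_1² = 25.
m_2 = E[X²] = σ⁴ (1 + c) = 25 · (1 + 0.105263) = 25 · 1.105263 = 27.631579.
(Note m_2 − m_1² simplifies to c · σ⁴ = 0.105263 · 25.)

Var(X) = m_2 − m_1² = 27.631579 − 25 = 2.631579.


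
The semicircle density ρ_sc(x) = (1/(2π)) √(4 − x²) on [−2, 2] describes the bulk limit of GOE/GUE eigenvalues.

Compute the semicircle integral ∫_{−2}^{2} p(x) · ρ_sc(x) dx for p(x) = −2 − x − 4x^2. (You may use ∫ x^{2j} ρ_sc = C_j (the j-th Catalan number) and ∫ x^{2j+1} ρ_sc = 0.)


Write p(x) = Σ a_i x^i, split into monomials and integrate each against ρ_sc separately.
Using ∫ x^{2j} ρ_sc = C_j = (1/(j+1)) C(2j, j) (Catalan numbers) and ∫ x^{2j+1} ρ_sc = 0 (odd monomials vanish by symmetry):
  i = 0 (even): a_0 · C_{0} = -2 · 1 = -2
  i = 1 (odd): ∫ x^1 ρ_sc = 0 (vanishes)
  i = 2 (even): a_2 · C_{1} = -4 · 1 = -4

Summing the contributions: ∫_{−2}^{2} p(x) ρ_sc(x) dx = (-2) + (-4) = -6.


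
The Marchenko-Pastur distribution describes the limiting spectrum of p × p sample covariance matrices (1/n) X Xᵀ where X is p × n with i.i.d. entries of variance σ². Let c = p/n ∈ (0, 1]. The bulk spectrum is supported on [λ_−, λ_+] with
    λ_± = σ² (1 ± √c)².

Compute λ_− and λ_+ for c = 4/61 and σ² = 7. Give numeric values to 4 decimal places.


c = 4/61 = 0.065574; √c = 0.256074.
λ_− = σ² (1 − √c)² = 7 · (1 − 0.256074)² = 7 · (0.743926)² = 3.873984.
λ_+ = σ² (1 + √c)² = 7 · (1 + 0.256074)² = 7 · (1.256074)² = 11.044049.

Rounded to 4 decimal places: λ_− ≈ 3.8740, λ_+ ≈ 11.0440.
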